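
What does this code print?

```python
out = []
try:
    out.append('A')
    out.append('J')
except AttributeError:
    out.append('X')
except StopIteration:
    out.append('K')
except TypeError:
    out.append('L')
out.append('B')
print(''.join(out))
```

Execution trace: 'A' (try body) → 'J' (try body, no exception) → 'B' (after the try/except). Output: AJB

Answer: AJB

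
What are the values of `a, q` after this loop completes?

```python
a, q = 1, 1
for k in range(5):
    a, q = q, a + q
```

Fibonacci: after 5 iterations
`a, q` takes the values: (1, 1) → (1, 2) → (2, 3) → (3, 5) → (5, 8) → (8, 13)

Answer: 8, 13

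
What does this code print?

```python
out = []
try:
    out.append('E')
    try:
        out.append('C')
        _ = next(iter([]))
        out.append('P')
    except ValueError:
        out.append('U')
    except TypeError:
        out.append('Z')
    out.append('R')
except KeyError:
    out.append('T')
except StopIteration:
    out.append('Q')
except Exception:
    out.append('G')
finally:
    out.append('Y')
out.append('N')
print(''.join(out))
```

Execution trace: 'E' (try body) → 'C' (inner try body) → 'Q' (except StopIteration) → 'Y' (finally) → 'N' (after the try/except). Output: ECQYN

Answer: ECQYN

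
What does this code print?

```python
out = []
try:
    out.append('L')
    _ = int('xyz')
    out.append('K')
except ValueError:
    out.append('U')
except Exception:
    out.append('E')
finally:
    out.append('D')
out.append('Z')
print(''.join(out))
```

Execution trace: 'L' (try body) → 'U' (except ValueError) → 'D' (finally) → 'Z' (after the try/except). Output: LUDZ

Answer: LUDZ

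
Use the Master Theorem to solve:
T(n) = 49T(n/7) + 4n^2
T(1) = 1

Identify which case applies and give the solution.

a=49, b=7, f(n)=4n^2. log_7(49) = 2. Since c=2 = 2, Case 2 applies: T(n) = Θ(n^log_b(a) · log n) = O(n^2 log n).

Answer: O(n^2 log n) - Case 2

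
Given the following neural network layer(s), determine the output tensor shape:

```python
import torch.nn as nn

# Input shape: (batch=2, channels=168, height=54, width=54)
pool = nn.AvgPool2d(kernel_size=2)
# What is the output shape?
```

Input: (2, 168, 54, 54) -> Output: (2, 168, 27, 27)

Answer: (2, 168, 27, 27)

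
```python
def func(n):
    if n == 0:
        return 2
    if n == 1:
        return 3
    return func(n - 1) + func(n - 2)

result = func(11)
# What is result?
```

Build up from base cases: func(0)=2, func(1)=3, func(2)=5, func(3)=8, func(4)=13, func(5)=21, func(6)=34, ..., func(11)=377

Answer: 377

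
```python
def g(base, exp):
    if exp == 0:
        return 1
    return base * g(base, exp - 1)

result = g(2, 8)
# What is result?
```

g(2, 8) = 2 * 2 * 2 * 2 * 2 * 2 * 2 * 2 = 256

Answer: 256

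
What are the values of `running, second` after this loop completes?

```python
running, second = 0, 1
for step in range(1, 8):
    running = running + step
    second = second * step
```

Sum and factorial of 1 to 7
`running, second` takes the values: (0, 1) → (1, 1) → (3, 1) → (3, 2) → (6, 2) → (6, 6) → (10, 6) → (10, 24) → (15, 24) → (15, 120) → (21, 120) → (21, 720) → (28, 720) → (28, 5040)

Answer: 28, 5040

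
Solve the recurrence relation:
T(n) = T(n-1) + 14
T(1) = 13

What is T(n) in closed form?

Unrolling: T(n) = T(1) + 14·(n-1) = 13 + 14(n-1) = 14n - 1.

Answer: T(n) = 14n - 1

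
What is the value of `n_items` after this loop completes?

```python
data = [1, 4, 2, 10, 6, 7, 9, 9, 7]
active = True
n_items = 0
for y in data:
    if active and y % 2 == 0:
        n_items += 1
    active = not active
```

Count even values at even positions
`n_items` takes the values: 0 → 1 → 2

Answer: 2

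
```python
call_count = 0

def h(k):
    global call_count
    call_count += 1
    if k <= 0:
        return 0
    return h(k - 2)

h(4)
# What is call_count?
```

Linear recursion stepping by 2: 3 calls from k=4 down to ≤0.

Answer: 3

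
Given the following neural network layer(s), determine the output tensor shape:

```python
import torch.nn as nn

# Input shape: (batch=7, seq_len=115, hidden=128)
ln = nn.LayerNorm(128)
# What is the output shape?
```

Input: (7, 115, 128) -> Output: (7, 115, 128)

Answer: (7, 115, 128)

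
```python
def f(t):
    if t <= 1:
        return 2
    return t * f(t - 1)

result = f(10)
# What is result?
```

f(10) = 10 * 9 * 8 * 7 * 6 * 5 * 4 * 3 * 2 * 2 = 7257600

Answer: 7257600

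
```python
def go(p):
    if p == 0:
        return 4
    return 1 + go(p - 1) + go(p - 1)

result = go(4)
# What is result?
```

go(p) = 1 + 2·go(p-1), go(0)=4. Closed form: (4+1)·2^4 - 1 = 79.

Answer: 79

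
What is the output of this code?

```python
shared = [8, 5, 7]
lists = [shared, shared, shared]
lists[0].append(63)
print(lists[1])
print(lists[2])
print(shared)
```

Key concept: list of same reference.
Step by step:
`shared = [8, 5, 7]` → shared = [8, 5, 7]
`lists = [shared, shared, shared]` → lists = [[8, 5, 7], [8, 5, 7], [8, 5, 7]]
`lists[0].append(63)` → shared = [8, 5, 7, 63]; lists = [[8, 5, 7, 63], [8, 5, 7, 63], [8, 5, 7, 63]]
`print(lists[1])` → prints [8, 5, 7, 63]
`print(lists[2])` → prints [8, 5, 7, 63]
`print(shared)` → prints [8, 5, 7, 63]

Answer:
[8, 5, 7, 63]
[8, 5, 7, 63]
[8, 5, 7, 63]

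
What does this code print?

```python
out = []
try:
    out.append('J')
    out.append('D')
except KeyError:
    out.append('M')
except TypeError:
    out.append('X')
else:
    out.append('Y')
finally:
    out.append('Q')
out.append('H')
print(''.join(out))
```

Execution trace: 'J' (try body) → 'D' (try body, no exception) → 'Y' (else) → 'Q' (finally) → 'H' (after the try/except). Output: JDYQH

Answer: JDYQH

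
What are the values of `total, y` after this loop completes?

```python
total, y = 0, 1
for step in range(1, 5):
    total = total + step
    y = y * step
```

Sum and factorial of 1 to 4
`total, y` takes the values: (0, 1) → (1, 1) → (3, 1) → (3, 2) → (6, 2) → (6, 6) → (10, 6) → (10, 24)

Answer: 10, 24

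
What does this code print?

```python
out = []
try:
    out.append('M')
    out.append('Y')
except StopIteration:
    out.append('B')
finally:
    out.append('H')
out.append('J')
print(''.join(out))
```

Execution trace: 'M' (try body) → 'Y' (try body, no exception) → 'H' (finally) → 'J' (after the try/except). Output: MYHJ

Answer: MYHJ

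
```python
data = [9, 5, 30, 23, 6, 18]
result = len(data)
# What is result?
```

Trace:
`data = [9, 5, 30, 23, 6, 18]` → data = [9, 5, 30, 23, 6, 18]
`result = len(data)` → result = 6
So result = 6

Answer: 6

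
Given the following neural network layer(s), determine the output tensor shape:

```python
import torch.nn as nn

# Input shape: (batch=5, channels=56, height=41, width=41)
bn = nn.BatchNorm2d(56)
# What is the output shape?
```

Input: (5, 56, 41, 41) -> Output: (5, 56, 41, 41)

Answer: (5, 56, 41, 41)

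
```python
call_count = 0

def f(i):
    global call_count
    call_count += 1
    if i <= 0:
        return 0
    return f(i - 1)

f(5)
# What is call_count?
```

Linear recursion stepping by 1: 6 calls from i=5 down to ≤0.

Answer: 6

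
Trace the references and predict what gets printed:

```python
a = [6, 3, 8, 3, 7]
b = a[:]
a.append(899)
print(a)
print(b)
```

Key concept: slice [:] creates copy.
Step by step:
`a = [6, 3, 8, 3, 7]` → a = [6, 3, 8, 3, 7]
`b = a[:]` → b = [6, 3, 8, 3, 7]
`a.append(899)` → a = [6, 3, 8, 3, 7, 899]
`print(a)` → prints [6, 3, 8, 3, 7, 899]
`print(b)` → prints [6, 3, 8, 3, 7]

Answer:
[6, 3, 8, 3, 7, 899]
[6, 3, 8, 3, 7]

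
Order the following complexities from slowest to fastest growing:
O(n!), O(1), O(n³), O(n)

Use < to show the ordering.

Ordered by growth rate: O(1) < O(n) < O(n³) < O(n!)

Answer: O(1) < O(n) < O(n³) < O(n!)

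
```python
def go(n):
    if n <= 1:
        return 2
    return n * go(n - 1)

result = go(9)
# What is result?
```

go(9) = 9 * 8 * 7 * 6 * 5 * 4 * 3 * 2 * 2 = 725760

Answer: 725760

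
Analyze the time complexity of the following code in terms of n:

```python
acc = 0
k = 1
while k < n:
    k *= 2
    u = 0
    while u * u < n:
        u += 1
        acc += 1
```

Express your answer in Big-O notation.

Each loop level contributes: log n × √n. Multiplying the contributions gives O(√n log n).

Answer: O(√n log n)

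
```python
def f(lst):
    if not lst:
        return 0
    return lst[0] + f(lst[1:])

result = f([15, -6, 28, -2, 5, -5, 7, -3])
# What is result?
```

15 + (-6) + 28 + (-2) + 5 + (-5) + 7 + (-3) + 0 = 39

Answer: 39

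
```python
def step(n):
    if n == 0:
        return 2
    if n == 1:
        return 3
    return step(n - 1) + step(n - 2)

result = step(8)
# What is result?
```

Build up from base cases: step(0)=2, step(1)=3, step(2)=5, step(3)=8, step(4)=13, step(5)=21, step(6)=34, ..., step(8)=89

Answer: 89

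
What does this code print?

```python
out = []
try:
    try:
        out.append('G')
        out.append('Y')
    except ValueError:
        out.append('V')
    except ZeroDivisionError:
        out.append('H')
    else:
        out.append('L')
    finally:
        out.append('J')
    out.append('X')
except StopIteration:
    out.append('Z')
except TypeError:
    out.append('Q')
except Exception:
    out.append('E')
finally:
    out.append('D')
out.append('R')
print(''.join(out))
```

Execution trace: 'G' (inner try body) → 'Y' (inner try body, no exception) → 'L' (inner else) → 'J' (inner finally) → 'X' (try body, no exception) → 'D' (finally) → 'R' (after the try/except). Output: GYLJXDR

Answer: GYLJXDR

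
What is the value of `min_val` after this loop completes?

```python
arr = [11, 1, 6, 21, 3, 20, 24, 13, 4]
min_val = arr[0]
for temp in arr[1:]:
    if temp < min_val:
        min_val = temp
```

Minimum of [11, 1, 6, 21, 3, 20, 24, 13, 4]
`min_val` takes the values: 11 → 1

Answer: 1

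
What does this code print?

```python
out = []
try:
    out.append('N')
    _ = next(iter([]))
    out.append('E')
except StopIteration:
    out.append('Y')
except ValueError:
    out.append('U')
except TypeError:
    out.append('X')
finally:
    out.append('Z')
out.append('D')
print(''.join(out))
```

Execution trace: 'N' (try body) → 'Y' (except StopIteration) → 'Z' (finally) → 'D' (after the try/except). Output: NYZD

Answer: NYZD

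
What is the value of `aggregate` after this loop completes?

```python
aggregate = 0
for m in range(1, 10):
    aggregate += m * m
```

Sum of squares 1² to 9² = 285
`aggregate` takes the values: 0 → 1 → 5 → 14 → 30 → 55 → 91 → 140 → 204 → 285

Answer: 285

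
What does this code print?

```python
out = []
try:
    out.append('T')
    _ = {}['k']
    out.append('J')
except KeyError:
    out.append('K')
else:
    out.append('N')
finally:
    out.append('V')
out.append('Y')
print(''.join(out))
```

Execution trace: 'T' (try body) → 'K' (except KeyError) → 'V' (finally) → 'Y' (after the try/except). Output: TKVY

Answer: TKVY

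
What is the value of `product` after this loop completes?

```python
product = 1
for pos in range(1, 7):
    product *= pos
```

6! = 720
`product` takes the values: 1 → 2 → 6 → 24 → 120 → 720

Answer: 720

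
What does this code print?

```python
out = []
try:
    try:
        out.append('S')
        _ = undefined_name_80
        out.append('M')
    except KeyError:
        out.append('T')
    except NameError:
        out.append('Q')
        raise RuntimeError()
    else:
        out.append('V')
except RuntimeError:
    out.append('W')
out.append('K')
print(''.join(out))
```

Execution trace: 'S' (inner try body) → 'Q' (inner except NameError) → 'W' (outer except RuntimeError) → 'K' (after the try/except). Output: SQWK

Answer: SQWK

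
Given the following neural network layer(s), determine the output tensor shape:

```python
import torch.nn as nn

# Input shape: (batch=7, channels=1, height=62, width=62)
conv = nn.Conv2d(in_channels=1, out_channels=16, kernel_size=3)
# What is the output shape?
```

Input: (7, 1, 62, 62) -> Output: (7, 16, 60, 60)

Answer: (7, 16, 60, 60)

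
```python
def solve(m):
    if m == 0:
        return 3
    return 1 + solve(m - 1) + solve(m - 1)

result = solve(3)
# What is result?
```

solve(m) = 1 + 2·solve(m-1), solve(0)=3. Closed form: (3+1)·2^3 - 1 = 31.

Answer: 31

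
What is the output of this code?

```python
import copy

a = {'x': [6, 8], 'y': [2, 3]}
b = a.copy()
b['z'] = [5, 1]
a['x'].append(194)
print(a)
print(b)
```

Key concept: shallow copy of dict with mutable values.
Step by step:
`a = {'x': [6, 8], 'y': [2, 3]}` → a = {'x': [6, 8], 'y': [2, 3]}
`b = a.copy()` → b = {'x': [6, 8], 'y': [2, 3]}
`b['z'] = [5, 1]` → b = {'x': [6, 8], 'y': [2, 3], 'z': [5, 1]}
`a['x'].append(194)` → a = {'x': [6, 8, 194], 'y': [2, 3]}; b = {'x': [6, 8, 194], 'y': [2, 3], 'z': [5, 1]}
`print(a)` → prints {'x': [6, 8, 194], 'y': [2, 3]}
`print(b)` → prints {'x': [6, 8, 194], 'y': [2, 3], 'z': [5, 1]}

Answer:
{'x': [6, 8, 194], 'y': [2, 3]}
{'x': [6, 8, 194], 'y': [2, 3], 'z': [5, 1]}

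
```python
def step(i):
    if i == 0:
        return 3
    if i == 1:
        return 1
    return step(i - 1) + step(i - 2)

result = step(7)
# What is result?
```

Build up from base cases: step(0)=3, step(1)=1, step(2)=4, step(3)=5, step(4)=9, step(5)=14, step(6)=23, ..., step(7)=37

Answer: 37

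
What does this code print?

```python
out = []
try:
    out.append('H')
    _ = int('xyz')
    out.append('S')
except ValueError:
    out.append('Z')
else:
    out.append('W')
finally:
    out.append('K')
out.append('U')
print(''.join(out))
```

Execution trace: 'H' (try body) → 'Z' (except ValueError) → 'K' (finally) → 'U' (after the try/except). Output: HZKU

Answer: HZKU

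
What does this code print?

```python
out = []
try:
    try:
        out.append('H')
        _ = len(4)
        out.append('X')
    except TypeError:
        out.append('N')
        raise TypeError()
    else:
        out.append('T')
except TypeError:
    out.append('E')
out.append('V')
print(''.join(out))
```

Execution trace: 'H' (inner try body) → 'N' (inner except TypeError) → 'E' (outer except TypeError) → 'V' (after the try/except). Output: HNEV

Answer: HNEV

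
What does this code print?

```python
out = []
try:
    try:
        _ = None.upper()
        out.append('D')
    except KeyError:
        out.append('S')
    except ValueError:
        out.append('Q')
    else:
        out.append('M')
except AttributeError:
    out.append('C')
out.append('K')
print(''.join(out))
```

Execution trace: 'C' (outer except AttributeError) → 'K' (after the try/except). Output: CK

Answer: CK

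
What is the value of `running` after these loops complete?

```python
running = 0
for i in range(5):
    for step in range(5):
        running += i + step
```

Sum of all i+step for i,step in 5x5
`running` takes the values: 0 → 1 → 3 → 6 → 10 → 11 → 13 → 16 → 20 → 25 → 27 → 30 → 34 → 39 → 45 → 48 → 52 → 57 → 63 → 70 → 74 → 79 → 85 → 92 → 100

Answer: 100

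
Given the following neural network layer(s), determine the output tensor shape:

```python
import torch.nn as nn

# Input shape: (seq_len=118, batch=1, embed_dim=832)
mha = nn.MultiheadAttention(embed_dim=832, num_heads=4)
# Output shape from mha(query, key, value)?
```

Input: (118, 1, 832) -> Output: (118, 1, 832)

Answer: (118, 1, 832)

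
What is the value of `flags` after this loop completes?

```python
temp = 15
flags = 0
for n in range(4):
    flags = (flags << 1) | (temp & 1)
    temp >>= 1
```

Reverse lowest 4 bits of 15
`flags` takes the values: 0 → 1 → 3 → 7 → 15

Answer: 15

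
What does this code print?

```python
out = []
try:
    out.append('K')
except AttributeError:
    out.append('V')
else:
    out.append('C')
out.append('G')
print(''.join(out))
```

Execution trace: 'K' (try body, no exception) → 'C' (else) → 'G' (after the try/except). Output: KCG

Answer: KCG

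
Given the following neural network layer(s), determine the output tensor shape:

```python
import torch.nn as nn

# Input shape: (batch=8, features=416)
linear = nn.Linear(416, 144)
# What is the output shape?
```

Input: (8, 416) -> Output: (8, 144)

Answer: (8, 144)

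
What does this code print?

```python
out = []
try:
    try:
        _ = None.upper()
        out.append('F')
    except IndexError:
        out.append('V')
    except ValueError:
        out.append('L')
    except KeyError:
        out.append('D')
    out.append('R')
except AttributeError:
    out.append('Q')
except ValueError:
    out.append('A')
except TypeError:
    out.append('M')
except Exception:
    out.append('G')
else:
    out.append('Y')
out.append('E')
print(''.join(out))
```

Execution trace: 'Q' (except AttributeError) → 'E' (after the try/except). Output: QE

Answer: QE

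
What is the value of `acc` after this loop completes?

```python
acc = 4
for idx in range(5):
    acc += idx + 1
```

Start at 4, add 1 to 5 = 19
`acc` takes the values: 4 → 5 → 7 → 10 → 14 → 19

Answer: 19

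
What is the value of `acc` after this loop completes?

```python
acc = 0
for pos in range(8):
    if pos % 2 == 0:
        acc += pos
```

Sum of even numbers 0 to 7
`acc` takes the values: 0 → 2 → 6 → 12

Answer: 12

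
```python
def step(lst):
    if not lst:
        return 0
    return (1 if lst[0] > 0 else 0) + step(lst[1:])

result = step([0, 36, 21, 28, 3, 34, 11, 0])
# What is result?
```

Count of positive elements in [0, 36, 21, 28, 3, 34, 11, 0] = 6

Answer: 6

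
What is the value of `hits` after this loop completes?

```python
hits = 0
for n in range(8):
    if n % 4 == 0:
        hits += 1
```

Count numbers divisible by 4 in range(8)
`hits` takes the values: 0 → 1 → 2

Answer: 2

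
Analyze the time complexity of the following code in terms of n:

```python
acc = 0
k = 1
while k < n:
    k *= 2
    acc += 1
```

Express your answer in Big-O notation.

Each loop level contributes: log n. Multiplying the contributions gives O(log n).

Answer: O(log n)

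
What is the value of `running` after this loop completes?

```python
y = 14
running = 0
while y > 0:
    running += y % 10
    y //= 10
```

Sum digits of 14
`running` takes the values: 0 → 4 → 5

Answer: 5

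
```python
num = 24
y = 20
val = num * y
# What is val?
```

Trace:
`num = 24` → num = 24
`y = 20` → y = 20
`val = num * y` → val = 480
So val = 480

Answer: 480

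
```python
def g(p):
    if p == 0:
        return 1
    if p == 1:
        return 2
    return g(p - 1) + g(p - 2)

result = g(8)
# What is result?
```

Build up from base cases: g(0)=1, g(1)=2, g(2)=3, g(3)=5, g(4)=8, g(5)=13, g(6)=21, ..., g(8)=55

Answer: 55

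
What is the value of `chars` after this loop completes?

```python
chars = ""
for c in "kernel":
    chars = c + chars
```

Reverse 'kernel'
`chars` takes the values: "" → "k" → "ek" → "rek" → "nrek" → "enrek" → "lenrek"

Answer: "lenrek"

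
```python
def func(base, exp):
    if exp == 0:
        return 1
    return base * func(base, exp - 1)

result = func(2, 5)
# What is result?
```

func(2, 5) = 2 * 2 * 2 * 2 * 2 = 32

Answer: 32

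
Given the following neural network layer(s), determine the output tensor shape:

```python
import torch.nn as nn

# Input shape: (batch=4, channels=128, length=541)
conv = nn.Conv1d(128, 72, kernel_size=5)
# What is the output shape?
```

Input: (4, 128, 541) -> Output: (4, 72, 537)

Answer: (4, 72, 537)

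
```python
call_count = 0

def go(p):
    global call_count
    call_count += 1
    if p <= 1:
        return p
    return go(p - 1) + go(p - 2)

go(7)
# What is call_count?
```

Calls(p) = 1 + Calls(p-1) + Calls(p-2); Calls(0)=Calls(1)=1. For p=7 this gives 41.

Answer: 41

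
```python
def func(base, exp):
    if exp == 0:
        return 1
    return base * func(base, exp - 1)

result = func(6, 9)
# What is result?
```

func(6, 9) = 6 * 6 * 6 * 6 * 6 * 6 * 6 * 6 * 6 = 10077696

Answer: 10077696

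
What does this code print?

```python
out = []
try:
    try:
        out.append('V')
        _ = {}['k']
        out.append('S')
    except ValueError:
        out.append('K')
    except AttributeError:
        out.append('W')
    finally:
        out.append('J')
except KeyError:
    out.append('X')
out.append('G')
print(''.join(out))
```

Execution trace: 'V' (inner try body) → 'J' (inner finally) → 'X' (outer except KeyError) → 'G' (after the try/except). Output: VJXG

Answer: VJXG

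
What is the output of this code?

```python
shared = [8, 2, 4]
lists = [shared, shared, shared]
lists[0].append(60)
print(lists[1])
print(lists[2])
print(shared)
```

Key concept: list of same reference.
Step by step:
`shared = [8, 2, 4]` → shared = [8, 2, 4]
`lists = [shared, shared, shared]` → lists = [[8, 2, 4], [8, 2, 4], [8, 2, 4]]
`lists[0].append(60)` → shared = [8, 2, 4, 60]; lists = [[8, 2, 4, 60], [8, 2, 4, 60], [8, 2, 4, 60]]
`print(lists[1])` → prints [8, 2, 4, 60]
`print(lists[2])` → prints [8, 2, 4, 60]
`print(shared)` → prints [8, 2, 4, 60]

Answer:
[8, 2, 4, 60]
[8, 2, 4, 60]
[8, 2, 4, 60]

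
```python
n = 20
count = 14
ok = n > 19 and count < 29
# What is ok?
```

Trace:
`n = 20` → n = 20
`count = 14` → count = 14
`ok = n > 19 and count < 29` → ok = True
So ok = True

Answer: True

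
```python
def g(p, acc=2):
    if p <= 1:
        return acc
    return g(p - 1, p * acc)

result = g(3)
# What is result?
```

Accumulator trace (n, acc): (3, 2) -> (2, 6) -> (1, 12) -> return 12

Answer: 12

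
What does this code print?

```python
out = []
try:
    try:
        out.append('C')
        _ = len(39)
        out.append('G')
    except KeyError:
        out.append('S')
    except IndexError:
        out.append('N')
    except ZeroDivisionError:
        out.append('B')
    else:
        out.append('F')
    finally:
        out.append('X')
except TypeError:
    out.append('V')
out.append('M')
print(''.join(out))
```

Execution trace: 'C' (try body) → 'X' (finally) → 'V' (outer except TypeError) → 'M' (after the try/except). Output: CXVM

Answer: CXVM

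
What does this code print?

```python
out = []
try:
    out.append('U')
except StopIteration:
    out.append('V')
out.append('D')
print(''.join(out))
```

Execution trace: 'U' (try body, no exception) → 'D' (after the try/except). Output: UD

Answer: UD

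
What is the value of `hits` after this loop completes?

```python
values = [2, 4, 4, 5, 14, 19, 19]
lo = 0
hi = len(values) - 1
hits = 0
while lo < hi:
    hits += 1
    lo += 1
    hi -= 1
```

Iterations until pointers meet (list length 7)
`hits` takes the values: 0 → 1 → 2 → 3

Answer: 3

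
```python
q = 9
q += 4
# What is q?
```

Trace:
`q = 9` → q = 9
`q += 4` → q = 13
So q = 13

Answer: 13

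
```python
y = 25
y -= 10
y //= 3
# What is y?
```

Trace:
`y = 25` → y = 25
`y -= 10` → y = 15
`y //= 3` → y = 5
So y = 5

Answer: 5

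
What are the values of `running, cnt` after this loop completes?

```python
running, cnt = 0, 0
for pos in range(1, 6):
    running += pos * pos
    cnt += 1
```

Sum of squares and count
`running, cnt` takes the values: (0, 0) → (1, 0) → (1, 1) → (5, 1) → (5, 2) → (14, 2) → (14, 3) → (30, 3) → (30, 4) → (55, 4) → (55, 5)

Answer: 55, 5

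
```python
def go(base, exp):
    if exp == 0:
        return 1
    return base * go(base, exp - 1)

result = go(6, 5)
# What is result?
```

go(6, 5) = 6 * 6 * 6 * 6 * 6 = 7776

Answer: 7776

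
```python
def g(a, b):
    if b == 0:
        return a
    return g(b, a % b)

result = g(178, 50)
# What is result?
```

g(178, 50) -> g(50, 28) -> g(28, 22) -> g(22, 6) -> g(6, 4) -> g(4, 2) -> g(2, 0) -> 2

Answer: 2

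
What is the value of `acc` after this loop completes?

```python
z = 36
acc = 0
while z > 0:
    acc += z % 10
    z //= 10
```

Sum digits of 36
`acc` takes the values: 0 → 6 → 9

Answer: 9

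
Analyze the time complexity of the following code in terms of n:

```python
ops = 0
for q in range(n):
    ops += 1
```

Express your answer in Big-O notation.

Each loop level contributes: n. Multiplying the contributions gives O(n).

Answer: O(n)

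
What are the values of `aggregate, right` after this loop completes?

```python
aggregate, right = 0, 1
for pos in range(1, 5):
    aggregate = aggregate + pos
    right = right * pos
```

Sum and factorial of 1 to 4
`aggregate, right` takes the values: (0, 1) → (1, 1) → (3, 1) → (3, 2) → (6, 2) → (6, 6) → (10, 6) → (10, 24)

Answer: 10, 24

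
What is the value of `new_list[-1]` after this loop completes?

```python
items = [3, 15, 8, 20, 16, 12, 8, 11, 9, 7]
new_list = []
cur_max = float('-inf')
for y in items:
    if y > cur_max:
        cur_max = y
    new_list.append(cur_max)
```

Running max ends at 20
`new_list` takes the values: [] → [3] → [3, 15] → [3, 15, 15] → [3, 15, 15, 20] → [3, 15, 15, 20, 20] → [3, 15, 15, 20, 20, 20] → [3, 15, 15, 20, 20, 20, 20] → [3, 15, 15, 20, 20, 20, 20, 20] → [3, 15, 15, 20, 20, 20, 20, 20, 20] → [3, 15, 15, 20, 20, 20, 20, 20, 20, 20]
So `new_list[-1]` = 20

Answer: 20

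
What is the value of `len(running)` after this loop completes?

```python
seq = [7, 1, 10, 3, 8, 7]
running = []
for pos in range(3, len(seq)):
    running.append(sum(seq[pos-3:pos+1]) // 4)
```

Number of 4-element averages
`running` takes the values: [] → [5] → [5, 5] → [5, 5, 7]
So `len(running)` = 3

Answer: 3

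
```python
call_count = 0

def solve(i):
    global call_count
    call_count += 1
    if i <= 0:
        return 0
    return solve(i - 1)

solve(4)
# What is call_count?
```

Linear recursion stepping by 1: 5 calls from i=4 down to ≤0.

Answer: 5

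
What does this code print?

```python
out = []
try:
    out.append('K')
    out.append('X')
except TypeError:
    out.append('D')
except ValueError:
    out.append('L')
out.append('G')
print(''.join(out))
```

Execution trace: 'K' (try body) → 'X' (try body, no exception) → 'G' (after the try/except). Output: KXG

Answer: KXG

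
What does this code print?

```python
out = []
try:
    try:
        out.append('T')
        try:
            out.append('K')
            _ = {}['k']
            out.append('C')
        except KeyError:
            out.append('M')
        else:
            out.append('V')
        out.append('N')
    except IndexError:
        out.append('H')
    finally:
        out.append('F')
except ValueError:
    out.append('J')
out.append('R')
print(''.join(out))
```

Execution trace: 'T' (try body) → 'K' (inner try body) → 'M' (inner except KeyError) → 'N' (try body, no exception) → 'F' (finally) → 'R' (after the try/except). Output: TKMNFR

Answer: TKMNFR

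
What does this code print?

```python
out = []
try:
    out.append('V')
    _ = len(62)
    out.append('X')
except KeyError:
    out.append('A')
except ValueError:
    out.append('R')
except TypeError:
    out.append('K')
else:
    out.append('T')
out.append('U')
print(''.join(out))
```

Execution trace: 'V' (try body) → 'K' (except TypeError) → 'U' (after the try/except). Output: VKU

Answer: VKU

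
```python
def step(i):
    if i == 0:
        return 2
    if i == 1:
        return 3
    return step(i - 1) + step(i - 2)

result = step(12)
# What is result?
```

Build up from base cases: step(0)=2, step(1)=3, step(2)=5, step(3)=8, step(4)=13, step(5)=21, step(6)=34, ..., step(12)=610

Answer: 610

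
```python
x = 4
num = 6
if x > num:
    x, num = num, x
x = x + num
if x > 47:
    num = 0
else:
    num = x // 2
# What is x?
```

Trace:
`x = 4` → x = 4
`num = 6` → num = 6
`if x > num: ...` → x > num is False → no variable changes
`x = x + num` → x = 10
`if x > 47: ...` → x > 47 is False, take else branch → num = 5
So x = 10

Answer: 10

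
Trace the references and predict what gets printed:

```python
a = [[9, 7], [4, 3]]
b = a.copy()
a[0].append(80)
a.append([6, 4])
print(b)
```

Key concept: shallow copy with nested lists.
Step by step:
`a = [[9, 7], [4, 3]]` → a = [[9, 7], [4, 3]]
`b = a.copy()` → b = [[9, 7], [4, 3]]
`a[0].append(80)` → a = [[9, 7, 80], [4, 3]]; b = [[9, 7, 80], [4, 3]]
`a.append([6, 4])` → a = [[9, 7, 80], [4, 3], [6, 4]]
`print(b)` → prints [[9, 7, 80], [4, 3]]

Answer: [[9, 7, 80], [4, 3]]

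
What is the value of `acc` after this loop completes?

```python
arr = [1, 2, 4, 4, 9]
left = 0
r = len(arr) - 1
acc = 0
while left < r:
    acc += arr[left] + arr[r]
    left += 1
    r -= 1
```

Sum of pairs from ends
`acc` takes the values: 0 → 10 → 16

Answer: 16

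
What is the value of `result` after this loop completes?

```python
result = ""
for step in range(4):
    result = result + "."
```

Repeat '.' 4 times
`result` takes the values: "" → "." → ".." → "..." → "...."

Answer: "...."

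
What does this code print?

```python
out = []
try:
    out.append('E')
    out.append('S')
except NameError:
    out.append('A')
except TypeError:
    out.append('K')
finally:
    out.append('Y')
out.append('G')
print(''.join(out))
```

Execution trace: 'E' (try body) → 'S' (try body, no exception) → 'Y' (finally) → 'G' (after the try/except). Output: ESYG

Answer: ESYG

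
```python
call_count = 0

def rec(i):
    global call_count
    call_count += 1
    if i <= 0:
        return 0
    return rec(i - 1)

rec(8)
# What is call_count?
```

Linear recursion stepping by 1: 9 calls from i=8 down to ≤0.

Answer: 9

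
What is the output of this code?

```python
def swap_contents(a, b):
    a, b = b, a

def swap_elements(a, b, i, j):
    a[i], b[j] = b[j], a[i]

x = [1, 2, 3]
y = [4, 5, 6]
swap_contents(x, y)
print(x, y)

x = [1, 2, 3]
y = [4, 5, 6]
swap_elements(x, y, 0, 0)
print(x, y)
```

Key concept: parameter rebinding vs mutation.
Step by step:
`x = [1, 2, 3]` → x = [1, 2, 3]
`y = [4, 5, 6]` → y = [4, 5, 6]
`swap_contents(x, y)` → no visible change to tracked variables
`print(x, y)` → prints [1, 2, 3] [4, 5, 6]
`x = [1, 2, 3]` → x = [1, 2, 3]
`y = [4, 5, 6]` → y = [4, 5, 6]
`swap_elements(x, y, 0, 0)` → x = [4, 2, 3]; y = [1, 5, 6]
`print(x, y)` → prints [4, 2, 3] [1, 5, 6]

Answer:
[1, 2, 3] [4, 5, 6]
[4, 2, 3] [1, 5, 6]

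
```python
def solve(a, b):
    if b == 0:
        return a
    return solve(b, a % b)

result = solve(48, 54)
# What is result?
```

solve(48, 54) -> solve(54, 48) -> solve(48, 6) -> solve(6, 0) -> 6

Answer: 6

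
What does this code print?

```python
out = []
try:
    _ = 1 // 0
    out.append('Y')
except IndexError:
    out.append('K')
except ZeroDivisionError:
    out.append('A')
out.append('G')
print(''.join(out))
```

Execution trace: 'A' (except ZeroDivisionError) → 'G' (after the try/except). Output: AG

Answer: AG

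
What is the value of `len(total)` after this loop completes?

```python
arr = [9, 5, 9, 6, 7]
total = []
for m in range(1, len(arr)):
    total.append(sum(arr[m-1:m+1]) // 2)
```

Number of 2-element averages
`total` takes the values: [] → [7] → [7, 7] → [7, 7, 7] → [7, 7, 7, 6]
So `len(total)` = 4

Answer: 4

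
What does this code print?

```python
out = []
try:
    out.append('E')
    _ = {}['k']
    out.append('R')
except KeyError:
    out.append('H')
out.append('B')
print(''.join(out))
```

Execution trace: 'E' (try body) → 'H' (except KeyError) → 'B' (after the try/except). Output: EHB

Answer: EHB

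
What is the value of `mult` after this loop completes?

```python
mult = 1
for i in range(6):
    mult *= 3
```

3^6 = 729
`mult` takes the values: 1 → 3 → 9 → 27 → 81 → 243 → 729

Answer: 729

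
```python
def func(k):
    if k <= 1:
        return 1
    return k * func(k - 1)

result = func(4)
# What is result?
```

func(4) = 4 * 3 * 2 * 1 = 24

Answer: 24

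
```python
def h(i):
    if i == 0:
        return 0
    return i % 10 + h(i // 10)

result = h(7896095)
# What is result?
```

Sum of digits of 7896095: 5 + 9 + 0 + 6 + 9 + 8 + 7 = 44

Answer: 44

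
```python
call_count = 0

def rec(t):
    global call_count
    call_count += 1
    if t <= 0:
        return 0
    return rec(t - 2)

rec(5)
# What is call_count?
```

Linear recursion stepping by 2: 4 calls from t=5 down to ≤0.

Answer: 4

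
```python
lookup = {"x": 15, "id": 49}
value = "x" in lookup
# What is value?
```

Trace:
`lookup = {"x": 15, "id": 49}` → lookup = {'x': 15, 'id': 49}
`value = "x" in lookup` → value = True
So value = True

Answer: True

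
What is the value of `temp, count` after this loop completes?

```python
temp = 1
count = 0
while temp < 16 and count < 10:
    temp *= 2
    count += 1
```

Double until >= 16 or 10 iterations
`temp, count` takes the values: (1, 0) → (2, 0) → (2, 1) → (4, 1) → (4, 2) → (8, 2) → (8, 3) → (16, 3) → (16, 4)

Answer: 16, 4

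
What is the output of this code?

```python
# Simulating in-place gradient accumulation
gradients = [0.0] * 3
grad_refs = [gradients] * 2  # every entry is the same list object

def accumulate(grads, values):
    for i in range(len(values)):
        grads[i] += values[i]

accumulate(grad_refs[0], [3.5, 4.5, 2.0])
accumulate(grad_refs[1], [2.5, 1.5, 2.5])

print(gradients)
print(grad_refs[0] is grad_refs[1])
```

Key concept: gradient accumulation aliasing.
Step by step:
`gradients = [0.0] * 3` → gradients = [0.0, 0.0, 0.0]
`grad_refs = [gradients] * 2` → grad_refs = [[0.0, 0.0, 0.0], [0.0, 0.0, 0.0]]
`accumulate(grad_refs[0], [3.5, 4.5, 2.0])` → gradients = [3.5, 4.5, 2.0]; grad_refs = [[3.5, 4.5, 2.0], [3.5, 4.5, 2.0]]
`accumulate(grad_refs[1], [2.5, 1.5, 2.5])` → gradients = [6.0, 6.0, 4.5]; grad_refs = [[6.0, 6.0, 4.5], [6.0, 6.0, 4.5]]
`print(gradients)` → prints [6.0, 6.0, 4.5]
`print(grad_refs[0] is grad_refs[1])` → prints True

Answer:
[6.0, 6.0, 4.5]
True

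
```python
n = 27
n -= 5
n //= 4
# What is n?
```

Trace:
`n = 27` → n = 27
`n -= 5` → n = 22
`n //= 4` → n = 5
So n = 5

Answer: 5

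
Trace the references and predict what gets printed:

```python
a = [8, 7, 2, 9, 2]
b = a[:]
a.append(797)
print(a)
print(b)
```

Key concept: slice [:] creates copy.
Step by step:
`a = [8, 7, 2, 9, 2]` → a = [8, 7, 2, 9, 2]
`b = a[:]` → b = [8, 7, 2, 9, 2]
`a.append(797)` → a = [8, 7, 2, 9, 2, 797]
`print(a)` → prints [8, 7, 2, 9, 2, 797]
`print(b)` → prints [8, 7, 2, 9, 2]

Answer:
[8, 7, 2, 9, 2, 797]
[8, 7, 2, 9, 2]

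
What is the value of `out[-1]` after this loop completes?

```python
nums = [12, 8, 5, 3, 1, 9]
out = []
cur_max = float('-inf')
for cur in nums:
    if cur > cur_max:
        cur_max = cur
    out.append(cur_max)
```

Running max ends at 12
`out` takes the values: [] → [12] → [12, 12] → [12, 12, 12] → [12, 12, 12, 12] → [12, 12, 12, 12, 12] → [12, 12, 12, 12, 12, 12]
So `out[-1]` = 12

Answer: 12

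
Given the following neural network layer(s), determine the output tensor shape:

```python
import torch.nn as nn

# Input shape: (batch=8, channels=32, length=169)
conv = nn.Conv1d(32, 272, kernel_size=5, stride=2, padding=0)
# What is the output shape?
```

Input: (8, 32, 169) -> Output: (8, 272, 83)

Answer: (8, 272, 83)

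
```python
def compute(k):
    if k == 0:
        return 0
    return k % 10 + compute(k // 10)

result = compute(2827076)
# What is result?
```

Sum of digits of 2827076: 6 + 7 + 0 + 7 + 2 + 8 + 2 = 32

Answer: 32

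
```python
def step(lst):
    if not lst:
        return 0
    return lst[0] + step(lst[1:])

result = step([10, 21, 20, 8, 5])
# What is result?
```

10 + 21 + 20 + 8 + 5 + 0 = 64

Answer: 64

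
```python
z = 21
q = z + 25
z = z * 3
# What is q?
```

Trace:
`z = 21` → z = 21
`q = z + 25` → q = 46
`z = z * 3` → z = 63
So q = 46

Answer: 46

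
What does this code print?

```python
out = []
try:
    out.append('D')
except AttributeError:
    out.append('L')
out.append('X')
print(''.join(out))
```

Execution trace: 'D' (try body, no exception) → 'X' (after the try/except). Output: DX

Answer: DX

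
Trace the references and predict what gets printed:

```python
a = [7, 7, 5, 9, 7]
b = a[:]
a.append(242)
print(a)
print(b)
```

Key concept: slice [:] creates copy.
Step by step:
`a = [7, 7, 5, 9, 7]` → a = [7, 7, 5, 9, 7]
`b = a[:]` → b = [7, 7, 5, 9, 7]
`a.append(242)` → a = [7, 7, 5, 9, 7, 242]
`print(a)` → prints [7, 7, 5, 9, 7, 242]
`print(b)` → prints [7, 7, 5, 9, 7]

Answer:
[7, 7, 5, 9, 7, 242]
[7, 7, 5, 9, 7]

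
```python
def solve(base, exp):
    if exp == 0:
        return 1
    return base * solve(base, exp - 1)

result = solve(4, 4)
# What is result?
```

solve(4, 4) = 4 * 4 * 4 * 4 = 256

Answer: 256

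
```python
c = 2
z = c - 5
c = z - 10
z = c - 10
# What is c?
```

Trace:
`c = 2` → c = 2
`z = c - 5` → z = -3
`c = z - 10` → c = -13
`z = c - 10` → z = -23
So c = -13

Answer: -13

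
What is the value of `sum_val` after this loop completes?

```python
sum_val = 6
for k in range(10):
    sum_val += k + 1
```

Start at 6, add 1 to 10 = 61
`sum_val` takes the values: 6 → 7 → 9 → 12 → 16 → 21 → 27 → 34 → 42 → 51 → 61

Answer: 61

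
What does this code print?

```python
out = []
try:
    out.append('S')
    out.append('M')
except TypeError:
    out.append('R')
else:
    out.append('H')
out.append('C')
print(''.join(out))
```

Execution trace: 'S' (try body) → 'M' (try body, no exception) → 'H' (else) → 'C' (after the try/except). Output: SMHC

Answer: SMHC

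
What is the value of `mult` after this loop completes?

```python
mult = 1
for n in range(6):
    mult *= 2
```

2^6 = 64
`mult` takes the values: 1 → 2 → 4 → 8 → 16 → 32 → 64

Answer: 64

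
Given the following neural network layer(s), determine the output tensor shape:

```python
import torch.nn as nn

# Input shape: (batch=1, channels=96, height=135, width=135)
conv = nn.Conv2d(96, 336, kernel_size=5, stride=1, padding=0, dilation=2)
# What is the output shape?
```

Input: (1, 96, 135, 135) -> Output: (1, 336, 127, 127)

Answer: (1, 336, 127, 127)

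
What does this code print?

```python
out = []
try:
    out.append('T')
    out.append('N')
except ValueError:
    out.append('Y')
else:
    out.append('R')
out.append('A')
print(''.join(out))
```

Execution trace: 'T' (try body) → 'N' (try body, no exception) → 'R' (else) → 'A' (after the try/except). Output: TNRA

Answer: TNRA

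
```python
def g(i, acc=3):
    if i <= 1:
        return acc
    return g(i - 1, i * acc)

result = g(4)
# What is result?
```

Accumulator trace (n, acc): (4, 3) -> (3, 12) -> (2, 36) -> (1, 72) -> return 72

Answer: 72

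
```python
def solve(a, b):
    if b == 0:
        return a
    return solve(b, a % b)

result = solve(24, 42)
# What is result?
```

solve(24, 42) -> solve(42, 24) -> solve(24, 18) -> solve(18, 6) -> solve(6, 0) -> 6

Answer: 6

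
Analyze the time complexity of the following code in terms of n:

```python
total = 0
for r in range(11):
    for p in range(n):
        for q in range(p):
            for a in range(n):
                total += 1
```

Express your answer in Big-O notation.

Each loop level contributes: 1 × n × n × n. Multiplying the contributions gives O(n^3).

Answer: O(n^3)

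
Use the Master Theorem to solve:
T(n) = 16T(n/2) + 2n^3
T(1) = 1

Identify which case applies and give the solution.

a=16, b=2, f(n)=2n^3. log_2(16) = 4. Since c=3 < 4, Case 1 applies: T(n) = Θ(n^log_b(a)) = O(n^4).

Answer: O(n^4) - Case 1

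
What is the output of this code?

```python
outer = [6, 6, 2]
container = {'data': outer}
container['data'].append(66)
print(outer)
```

Key concept: dict holds reference to list.
Step by step:
`outer = [6, 6, 2]` → outer = [6, 6, 2]
`container = {'data': outer}` → container = {'data': [6, 6, 2]}
`container['data'].append(66)` → outer = [6, 6, 2, 66]; container = {'data': [6, 6, 2, 66]}
`print(outer)` → prints [6, 6, 2, 66]

Answer: [6, 6, 2, 66]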